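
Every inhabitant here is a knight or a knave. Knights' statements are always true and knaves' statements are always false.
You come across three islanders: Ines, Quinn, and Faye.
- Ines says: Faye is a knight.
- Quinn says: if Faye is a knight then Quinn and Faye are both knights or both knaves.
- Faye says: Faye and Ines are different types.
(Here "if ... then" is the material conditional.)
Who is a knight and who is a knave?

Ines is a knave, Quinn is a knight, and Faye is a knave.

Suppose Ines is a knight. Then Ines's statement "Faye is a knight" would have to be true. Checking the 4 ways to assign the others, none is consistent with every speaker.
(For instance, with Quinn=knight, Faye=knave, Ines's claim "Faye is a knight" comes out false where it would need to be true.)
So Ines must be a knave, making "Faye is a knight" false. Taking Ines=knave, Quinn=knight, Faye=knave, each remaining statement checks out:
  Quinn (knight): "if Faye is a knight then Quinn and Faye are both knights or both knaves" — true. ✓
  Faye (knave): "Faye and Ines are different types" — false. ✓
This is the unique consistent assignment.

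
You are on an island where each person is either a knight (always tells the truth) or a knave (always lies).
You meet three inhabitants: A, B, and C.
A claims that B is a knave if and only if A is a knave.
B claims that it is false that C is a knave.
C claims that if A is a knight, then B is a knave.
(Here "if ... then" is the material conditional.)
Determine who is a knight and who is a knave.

A is a knave; "B is a knave if and only if A is a knave" is False, as required.
Since B is a knight, "it is false that C is a knave" needs to be True, which holds.
As a knight, C's statement "if A is a knight, then B is a knave" should be True; it is.

Knights: B and C. Knaves: A.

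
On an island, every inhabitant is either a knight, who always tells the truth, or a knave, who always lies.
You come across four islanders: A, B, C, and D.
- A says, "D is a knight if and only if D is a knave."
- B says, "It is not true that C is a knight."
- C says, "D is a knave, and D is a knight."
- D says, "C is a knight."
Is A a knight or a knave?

Consistent assignments: {A=knave, B=knight, C=knave, D=knave}
In every consistent assignment, A is a knave.

A is a knave.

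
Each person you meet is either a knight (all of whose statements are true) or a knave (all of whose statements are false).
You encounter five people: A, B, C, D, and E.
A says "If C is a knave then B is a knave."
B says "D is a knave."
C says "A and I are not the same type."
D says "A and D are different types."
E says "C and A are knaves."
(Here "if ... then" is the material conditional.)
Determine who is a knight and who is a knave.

A is a knave, B is a knight, C is a knave, D is a knave, and E is a knight.

A is a knave, so "if C is a knave then B is a knave" must be false — and it is.
Since B is a knight, "D is a knave" needs to be True, which holds.
C (knave): "A and I are not the same type" — false. ✓
D is a knave, and the claim "A and D are different types" is indeed false.
E is a knight, so "C and A are knaves" must be True — and it is.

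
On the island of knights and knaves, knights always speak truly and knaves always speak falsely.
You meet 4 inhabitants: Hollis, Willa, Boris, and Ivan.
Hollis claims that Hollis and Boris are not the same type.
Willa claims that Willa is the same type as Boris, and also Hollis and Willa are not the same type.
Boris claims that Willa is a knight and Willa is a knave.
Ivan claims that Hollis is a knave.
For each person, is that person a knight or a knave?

Hollis is a knave, Willa is a knave, Boris is a knave, and Ivan is a knight.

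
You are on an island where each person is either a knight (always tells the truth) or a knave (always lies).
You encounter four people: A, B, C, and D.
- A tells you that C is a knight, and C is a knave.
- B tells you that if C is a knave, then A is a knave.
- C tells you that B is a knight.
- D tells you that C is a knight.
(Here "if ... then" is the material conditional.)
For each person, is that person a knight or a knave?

A is a knave, B is a knight, C is a knight, and D is a knight.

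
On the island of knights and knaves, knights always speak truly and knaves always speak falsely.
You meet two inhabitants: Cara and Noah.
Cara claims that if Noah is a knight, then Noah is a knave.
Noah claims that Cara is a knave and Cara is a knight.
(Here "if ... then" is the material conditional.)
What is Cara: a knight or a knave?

Cara is a knight.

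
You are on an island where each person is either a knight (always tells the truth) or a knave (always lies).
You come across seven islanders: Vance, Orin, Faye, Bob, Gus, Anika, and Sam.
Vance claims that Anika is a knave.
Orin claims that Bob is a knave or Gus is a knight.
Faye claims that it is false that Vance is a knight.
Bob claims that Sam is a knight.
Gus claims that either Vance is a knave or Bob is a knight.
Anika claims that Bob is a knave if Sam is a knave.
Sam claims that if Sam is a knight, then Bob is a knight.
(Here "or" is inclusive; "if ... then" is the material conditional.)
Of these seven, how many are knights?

The unique consistent assignment is Vance=knave, Orin=knight, Faye=knight, Bob=knight, Gus=knight, Anika=knight, Sam=knight.
That has 6 knights.

6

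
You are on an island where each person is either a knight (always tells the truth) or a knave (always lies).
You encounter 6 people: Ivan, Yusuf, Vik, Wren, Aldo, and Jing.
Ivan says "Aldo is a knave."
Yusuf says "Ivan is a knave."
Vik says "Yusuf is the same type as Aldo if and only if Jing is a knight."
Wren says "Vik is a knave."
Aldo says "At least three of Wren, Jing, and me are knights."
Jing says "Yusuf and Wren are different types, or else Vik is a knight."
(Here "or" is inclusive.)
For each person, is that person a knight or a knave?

As a knight, Ivan's statement "Aldo is a knave" should be true; it is.
Yusuf is a knave, so "Ivan is a knave" must be false — and it is.
As a knight, Vik's statement "Yusuf is the same type as Aldo if and only if Jing is a knight" should be true; it is.
Wren is a knave, so "Vik is a knave" must be false — and it is.
Aldo is a knave, and the claim "at least three of Wren, Jing, and me are knights" is indeed false.
Jing is a knight, and the claim "Yusuf and Wren are different types, or else Vik is a knight" is indeed true.

Ivan is a knight, Yusuf is a knave, Vik is a knight, Wren is a knave, Aldo is a knave, and Jing is a knight.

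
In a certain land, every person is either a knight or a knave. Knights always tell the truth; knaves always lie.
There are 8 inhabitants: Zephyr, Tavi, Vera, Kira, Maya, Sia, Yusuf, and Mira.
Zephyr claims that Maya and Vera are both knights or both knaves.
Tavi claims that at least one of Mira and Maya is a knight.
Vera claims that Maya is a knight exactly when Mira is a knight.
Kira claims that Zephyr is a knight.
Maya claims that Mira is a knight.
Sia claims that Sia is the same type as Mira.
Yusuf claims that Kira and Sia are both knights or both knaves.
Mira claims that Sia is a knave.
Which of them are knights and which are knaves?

Zephyr is a knight, and the claim "Maya and Vera are both knights or both knaves" is indeed true.
Since Tavi is a knight, "at least one of Mira and Maya is a knight" needs to be true, which holds.
Since Vera is a knight, "Maya is a knight exactly when Mira is a knight" needs to be true, which holds.
Since Kira is a knight, "Zephyr is a knight" needs to be true, which holds.
Maya (knight): "Mira is a knight" — true. ✓
Since Sia is a knave, "Sia is the same type as Mira" needs to be false, which holds.
Yusuf is a knave, and the claim "Kira and Sia are both knights or both knaves" is indeed false.
Mira is a knight, so "Sia is a knave" must be true — and it is.

Knights: Zephyr, Tavi, Vera, Kira, Maya, and Mira. Knaves: Sia and Yusuf.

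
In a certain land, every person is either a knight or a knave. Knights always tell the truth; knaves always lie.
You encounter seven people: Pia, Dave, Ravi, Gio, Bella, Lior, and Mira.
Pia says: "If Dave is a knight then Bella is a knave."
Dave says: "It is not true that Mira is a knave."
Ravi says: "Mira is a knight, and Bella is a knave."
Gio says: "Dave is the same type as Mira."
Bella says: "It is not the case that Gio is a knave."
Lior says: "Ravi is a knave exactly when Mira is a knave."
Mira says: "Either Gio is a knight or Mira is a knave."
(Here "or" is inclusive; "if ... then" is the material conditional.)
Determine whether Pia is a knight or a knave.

Pia is a knave.

Consistent assignments: {Pia=knave, Dave=knight, Ravi=knave, Gio=knight, Bella=knight, Lior=knave, Mira=knight}
In every consistent assignment, Pia is a knave.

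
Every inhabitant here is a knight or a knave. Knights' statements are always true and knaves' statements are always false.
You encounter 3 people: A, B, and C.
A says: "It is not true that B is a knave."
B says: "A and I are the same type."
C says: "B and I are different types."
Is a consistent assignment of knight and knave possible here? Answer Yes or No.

No

Checking all 8 assignments, each has at least one speaker whose statement's truth value contradicts their type.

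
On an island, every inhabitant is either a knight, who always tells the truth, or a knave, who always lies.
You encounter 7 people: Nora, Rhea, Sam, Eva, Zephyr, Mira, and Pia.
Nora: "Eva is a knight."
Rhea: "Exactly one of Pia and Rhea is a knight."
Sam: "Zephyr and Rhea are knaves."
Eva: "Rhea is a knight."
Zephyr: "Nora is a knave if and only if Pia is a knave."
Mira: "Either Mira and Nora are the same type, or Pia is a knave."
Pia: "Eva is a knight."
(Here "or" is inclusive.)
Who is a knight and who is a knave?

Nora is a knave, Rhea is a knave, Sam is a knave, Eva is a knave, Zephyr is a knight, Mira is a knight, and Pia is a knave.

Nora is a knave, and the claim "Eva is a knight" is indeed false.
Since Rhea is a knave, "exactly one of Pia and Rhea is a knight" needs to be false, which holds.
Sam is a knave; "Zephyr and Rhea are knaves" is false, as required.
As a knave, Eva's statement "Rhea is a knight" should be false; it is.
Zephyr is a knight, so "Nora is a knave if and only if Pia is a knave" must be true — and it is.
As a knight, Mira's statement "either Mira and Nora are the same type, or Pia is a knave" should be true; it is.
Pia is a knave, and the claim "Eva is a knight" is indeed false.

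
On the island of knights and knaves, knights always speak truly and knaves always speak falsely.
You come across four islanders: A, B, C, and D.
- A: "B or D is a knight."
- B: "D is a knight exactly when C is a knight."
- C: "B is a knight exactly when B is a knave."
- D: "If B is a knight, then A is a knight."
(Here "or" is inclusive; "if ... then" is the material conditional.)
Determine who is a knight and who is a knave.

A (knight): "B or D is a knight" — true. ✓
Since B is a knave, "D is a knight exactly when C is a knight" needs to be False, which holds.
As a knave, C's statement "B is a knight exactly when B is a knave" should be False; it is.
D is a knight; "if B is a knight, then A is a knight" is true, as required.

Knights: A and D. Knaves: B and C.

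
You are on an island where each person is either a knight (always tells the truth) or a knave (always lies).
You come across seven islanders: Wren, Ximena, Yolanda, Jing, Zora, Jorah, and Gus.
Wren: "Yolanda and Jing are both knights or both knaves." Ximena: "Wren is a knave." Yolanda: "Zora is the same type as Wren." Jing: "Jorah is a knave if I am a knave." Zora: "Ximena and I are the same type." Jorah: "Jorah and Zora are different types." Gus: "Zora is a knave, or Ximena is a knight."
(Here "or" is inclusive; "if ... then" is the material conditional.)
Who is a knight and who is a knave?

Wren (knave): "Yolanda and Jing are both knights or both knaves" — False. ✓
Ximena is a knight; "Wren is a knave" is true, as required.
Yolanda is a knight, and the claim "Zora is the same type as Wren" is indeed true.
Since Jing is a knave, "Jorah is a knave if I am a knave" needs to be False, which holds.
Zora (knave): "Ximena and I are the same type" — False. ✓
Since Jorah is a knight, "Jorah and Zora are different types" needs to be true, which holds.
Since Gus is a knight, "Zora is a knave, or Ximena is a knight" needs to be true, which holds.

Knights: Ximena, Yolanda, Jorah, and Gus. Knaves: Wren, Jing, and Zora.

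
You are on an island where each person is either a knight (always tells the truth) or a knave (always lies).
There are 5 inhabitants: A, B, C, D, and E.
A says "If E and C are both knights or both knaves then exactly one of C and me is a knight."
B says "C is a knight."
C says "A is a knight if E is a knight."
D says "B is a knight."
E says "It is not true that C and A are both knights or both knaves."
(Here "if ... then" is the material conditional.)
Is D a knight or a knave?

Consistent assignments: {A=knight, B=knight, C=knight, D=knight, E=knave}
In every consistent assignment, D is a knight.

D is a knight.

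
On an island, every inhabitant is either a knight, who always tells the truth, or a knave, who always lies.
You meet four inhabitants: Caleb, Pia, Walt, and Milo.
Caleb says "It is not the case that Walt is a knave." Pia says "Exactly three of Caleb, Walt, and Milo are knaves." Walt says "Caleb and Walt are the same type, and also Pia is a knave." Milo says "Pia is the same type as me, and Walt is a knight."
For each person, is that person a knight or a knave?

Caleb is a knave, Pia is a knight, Walt is a knave, and Milo is a knave.

Caleb (knave): "it is not the case that Walt is a knave" — False. ✓
Since Pia is a knight, "exactly three of Caleb, Walt, and Milo are knaves" needs to be true, which holds.
As a knave, Walt's statement "Caleb and Walt are the same type, and also Pia is a knave" should be False; it is.
Milo is a knave, and the claim "Pia is the same type as me, and Walt is a knight" is indeed False.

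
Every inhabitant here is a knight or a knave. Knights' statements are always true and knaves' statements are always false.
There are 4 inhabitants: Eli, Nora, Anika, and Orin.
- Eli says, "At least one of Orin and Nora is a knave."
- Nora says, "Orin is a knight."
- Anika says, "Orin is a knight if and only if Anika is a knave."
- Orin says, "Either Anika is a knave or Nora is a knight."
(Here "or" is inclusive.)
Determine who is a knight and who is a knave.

Eli is a knight; "at least one of Orin and Nora is a knave" is True, as required.
Nora is a knave; "Orin is a knight" is false, as required.
Anika is a knight, and the claim "Orin is a knight if and only if Anika is a knave" is indeed True.
Since Orin is a knave, "either Anika is a knave or Nora is a knight" needs to be false, which holds.

Eli is a knight, Nora is a knave, Anika is a knight, and Orin is a knave.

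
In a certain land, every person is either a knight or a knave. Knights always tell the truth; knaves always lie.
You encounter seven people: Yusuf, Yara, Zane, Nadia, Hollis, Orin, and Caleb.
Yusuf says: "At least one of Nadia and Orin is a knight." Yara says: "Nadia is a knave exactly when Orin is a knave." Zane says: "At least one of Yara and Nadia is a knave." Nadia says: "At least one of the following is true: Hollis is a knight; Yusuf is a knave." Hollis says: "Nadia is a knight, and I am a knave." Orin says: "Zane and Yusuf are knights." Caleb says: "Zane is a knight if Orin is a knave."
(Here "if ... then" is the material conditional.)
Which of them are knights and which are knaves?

Yusuf is a knight; "at least one of Nadia and Orin is a knight" is true, as required.
Yara is a knave, and the claim "Nadia is a knave exactly when Orin is a knave" is indeed false.
As a knight, Zane's statement "at least one of Yara and Nadia is a knave" should be true; it is.
Nadia (knave): "at least one of the following is true: Hollis is a knight; Yusuf is a knave" — false. ✓
Hollis is a knave, so "Nadia is a knight, and I am a knave" must be false — and it is.
Orin is a knight; "Zane and Yusuf are knights" is true, as required.
Caleb is a knight; "Zane is a knight if Orin is a knave" is true, as required.

Yusuf is a knight, Yara is a knave, Zane is a knight, Nadia is a knave, Hollis is a knave, Orin is a knight, and Caleb is a knight.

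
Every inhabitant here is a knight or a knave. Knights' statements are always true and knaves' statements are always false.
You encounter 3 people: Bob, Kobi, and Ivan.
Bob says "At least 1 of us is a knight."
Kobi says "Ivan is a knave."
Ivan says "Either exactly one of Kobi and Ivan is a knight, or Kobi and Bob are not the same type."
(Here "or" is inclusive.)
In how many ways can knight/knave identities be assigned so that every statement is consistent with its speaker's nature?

1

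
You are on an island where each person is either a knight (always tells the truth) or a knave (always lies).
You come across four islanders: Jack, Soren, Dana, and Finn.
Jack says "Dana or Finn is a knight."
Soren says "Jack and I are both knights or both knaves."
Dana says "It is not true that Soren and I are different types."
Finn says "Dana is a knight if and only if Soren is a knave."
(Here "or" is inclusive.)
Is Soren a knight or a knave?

Consistent assignments: {Jack=knight, Soren=knight, Dana=knight, Finn=knave}; {Jack=knight, Soren=knight, Dana=knave, Finn=knight}
In every consistent assignment, Soren is a knight.

Soren is a knight.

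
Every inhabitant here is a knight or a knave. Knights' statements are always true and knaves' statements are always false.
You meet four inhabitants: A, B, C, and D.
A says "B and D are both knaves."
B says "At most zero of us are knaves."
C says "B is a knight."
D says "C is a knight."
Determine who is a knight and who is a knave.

A is a knight, and the claim "B and D are both knaves" is indeed true.
Since B is a knave, "at most zero of us are knaves" needs to be false, which holds.
C is a knave; "B is a knight" is false, as required.
D is a knave, and the claim "C is a knight" is indeed false.

A is a knight, B is a knave, C is a knave, and D is a knave.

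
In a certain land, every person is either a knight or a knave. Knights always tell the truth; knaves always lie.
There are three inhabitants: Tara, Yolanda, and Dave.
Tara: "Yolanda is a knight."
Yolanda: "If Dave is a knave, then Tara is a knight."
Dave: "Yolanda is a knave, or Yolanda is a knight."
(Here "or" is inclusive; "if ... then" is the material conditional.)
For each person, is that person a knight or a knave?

Knights: Tara, Yolanda, and Dave. Knaves: none.

Suppose Tara is a knave. Then Tara's statement "Yolanda is a knight" would have to be false. Checking the 4 ways to assign the others, none is consistent with every speaker.
(For instance, with Yolanda=knight, Dave=knight, Tara's claim "Yolanda is a knight" comes out true where it would need to be false.)
So Tara must be a knight, making "Yolanda is a knight" true. Taking Tara=knight, Yolanda=knight, Dave=knight, each remaining statement checks out:
  Yolanda (knight): "if Dave is a knave, then Tara is a knight" — true. ✓
  Dave (knight): "Yolanda is a knave, or Yolanda is a knight" — true. ✓
This is the unique consistent assignment.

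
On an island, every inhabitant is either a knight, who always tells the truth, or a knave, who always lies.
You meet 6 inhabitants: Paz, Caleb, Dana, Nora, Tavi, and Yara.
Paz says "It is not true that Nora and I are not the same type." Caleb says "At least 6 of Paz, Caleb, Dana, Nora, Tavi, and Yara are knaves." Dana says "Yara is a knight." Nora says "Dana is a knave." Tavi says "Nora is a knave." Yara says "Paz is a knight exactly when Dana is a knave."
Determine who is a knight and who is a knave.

Paz is a knave, Caleb is a knave, Dana is a knave, Nora is a knight, Tavi is a knave, and Yara is a knave.

Since Paz is a knave, "it is not true that Nora and I are not the same type" needs to be False, which holds.
Caleb is a knave, and the claim "at least 6 of Paz, Caleb, Dana, Nora, Tavi, and Yara are knaves" is indeed False.
Dana is a knave, and the claim "Yara is a knight" is indeed False.
As a knight, Nora's statement "Dana is a knave" should be True; it is.
Tavi is a knave, and the claim "Nora is a knave" is indeed False.
As a knave, Yara's statement "Paz is a knight exactly when Dana is a knave" should be False; it is.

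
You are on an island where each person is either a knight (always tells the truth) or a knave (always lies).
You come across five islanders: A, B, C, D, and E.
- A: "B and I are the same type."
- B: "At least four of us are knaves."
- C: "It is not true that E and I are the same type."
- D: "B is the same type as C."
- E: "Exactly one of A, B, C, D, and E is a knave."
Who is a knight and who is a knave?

Knights: B. Knaves: A, C, D, and E.

A is a knave, so "B and I are the same type" must be False — and it is.
Since B is a knight, "at least four of us are knaves" needs to be True, which holds.
C (knave): "it is not true that E and I are the same type" — False. ✓
D is a knave; "B is the same type as C" is False, as required.
E is a knave, and the claim "exactly one of A, B, C, D, and E is a knave" is indeed False.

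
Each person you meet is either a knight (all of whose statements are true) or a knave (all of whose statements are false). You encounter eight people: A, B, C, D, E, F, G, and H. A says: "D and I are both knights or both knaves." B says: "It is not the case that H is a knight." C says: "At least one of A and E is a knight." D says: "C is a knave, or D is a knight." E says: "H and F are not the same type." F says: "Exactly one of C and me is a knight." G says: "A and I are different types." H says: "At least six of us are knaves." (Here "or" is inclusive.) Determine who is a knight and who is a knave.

A is a knave, so "D and I are both knights or both knaves" must be false — and it is.
B is a knight; "it is not the case that H is a knight" is True, as required.
Since C is a knave, "at least one of A and E is a knight" needs to be false, which holds.
D is a knight; "C is a knave, or D is a knight" is True, as required.
Since E is a knave, "H and F are not the same type" needs to be false, which holds.
F is a knave; "exactly one of C and me is a knight" is false, as required.
Since G is a knight, "A and I are different types" needs to be True, which holds.
H is a knave, and the claim "at least six of us are knaves" is indeed false.

A is a knave, B is a knight, C is a knave, D is a knight, E is a knave, F is a knave, G is a knight, and H is a knave.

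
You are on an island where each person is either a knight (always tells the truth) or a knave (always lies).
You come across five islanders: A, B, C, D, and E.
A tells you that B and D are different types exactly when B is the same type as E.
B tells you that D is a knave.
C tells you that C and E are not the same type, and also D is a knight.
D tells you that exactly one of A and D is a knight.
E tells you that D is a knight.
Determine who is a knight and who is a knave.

A is a knave, B is a knight, C is a knave, D is a knave, and E is a knave.

As a knave, A's statement "B and D are different types exactly when B is the same type as E" should be False; it is.
B is a knight; "D is a knave" is true, as required.
Since C is a knave, "C and E are not the same type, and also D is a knight" needs to be False, which holds.
D is a knave, and the claim "exactly one of A and D is a knight" is indeed False.
Since E is a knave, "D is a knight" needs to be False, which holds.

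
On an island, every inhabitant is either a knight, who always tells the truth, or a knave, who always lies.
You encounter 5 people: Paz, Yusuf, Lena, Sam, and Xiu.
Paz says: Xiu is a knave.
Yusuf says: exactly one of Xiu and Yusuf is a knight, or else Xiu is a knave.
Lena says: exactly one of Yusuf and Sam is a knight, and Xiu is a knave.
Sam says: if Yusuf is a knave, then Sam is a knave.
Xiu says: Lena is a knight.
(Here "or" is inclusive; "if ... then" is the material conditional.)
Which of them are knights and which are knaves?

Paz is a knight, so "Xiu is a knave" must be True — and it is.
Yusuf is a knight, and the claim "exactly one of Xiu and Yusuf is a knight, or else Xiu is a knave" is indeed True.
Since Lena is a knave, "exactly one of Yusuf and Sam is a knight, and Xiu is a knave" needs to be False, which holds.
Since Sam is a knight, "if Yusuf is a knave, then Sam is a knave" needs to be True, which holds.
Since Xiu is a knave, "Lena is a knight" needs to be False, which holds.

Paz is a knight, Yusuf is a knight, Lena is a knave, Sam is a knight, and Xiu is a knave.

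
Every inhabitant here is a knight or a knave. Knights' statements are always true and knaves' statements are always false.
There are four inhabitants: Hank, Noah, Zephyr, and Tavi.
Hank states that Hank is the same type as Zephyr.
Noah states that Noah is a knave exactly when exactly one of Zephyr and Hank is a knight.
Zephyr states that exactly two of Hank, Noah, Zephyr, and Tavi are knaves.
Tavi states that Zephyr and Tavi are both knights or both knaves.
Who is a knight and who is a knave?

Hank is a knight, Noah is a knave, Zephyr is a knight, and Tavi is a knave.

Suppose Hank is a knave. Then Hank's statement "Hank is the same type as Zephyr" would have to be false. Checking the 8 ways to assign the others, none is consistent with every speaker.
(For instance, with Noah=knave, Zephyr=knight, Tavi=knave, Noah's claim "Noah is a knave exactly when exactly one of Zephyr and Hank is a knight" comes out true where it would need to be false.)
So Hank must be a knight, making "Hank is the same type as Zephyr" true. Taking Hank=knight, Noah=knave, Zephyr=knight, Tavi=knave, each remaining statement checks out:
  Noah (knave): "Noah is a knave exactly when exactly one of Zephyr and Hank is a knight" — false. ✓
  Zephyr (knight): "exactly two of Hank, Noah, Zephyr, and Tavi are knaves" — true. ✓
  Tavi (knave): "Zephyr and Tavi are both knights or both knaves" — false. ✓
This is the unique consistent assignment.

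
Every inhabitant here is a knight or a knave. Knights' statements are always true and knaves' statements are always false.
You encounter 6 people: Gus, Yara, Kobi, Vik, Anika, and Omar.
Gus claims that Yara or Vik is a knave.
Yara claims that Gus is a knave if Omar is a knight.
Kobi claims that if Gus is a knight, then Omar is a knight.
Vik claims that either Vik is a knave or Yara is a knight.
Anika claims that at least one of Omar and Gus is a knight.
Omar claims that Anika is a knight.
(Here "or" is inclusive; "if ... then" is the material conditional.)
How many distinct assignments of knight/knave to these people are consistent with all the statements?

2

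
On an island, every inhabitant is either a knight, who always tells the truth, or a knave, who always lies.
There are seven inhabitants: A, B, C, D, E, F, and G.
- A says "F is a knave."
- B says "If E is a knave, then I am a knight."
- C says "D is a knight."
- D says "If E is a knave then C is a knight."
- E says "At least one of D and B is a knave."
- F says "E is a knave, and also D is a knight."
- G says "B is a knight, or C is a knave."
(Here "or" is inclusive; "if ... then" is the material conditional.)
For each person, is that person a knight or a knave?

A is a knave, so "F is a knave" must be false — and it is.
Since B is a knight, "if E is a knave, then I am a knight" needs to be True, which holds.
As a knight, C's statement "D is a knight" should be True; it is.
D is a knight, so "if E is a knave then C is a knight" must be True — and it is.
Since E is a knave, "at least one of D and B is a knave" needs to be false, which holds.
Since F is a knight, "E is a knave, and also D is a knight" needs to be True, which holds.
As a knight, G's statement "B is a knight, or C is a knave" should be True; it is.

Knights: B, C, D, F, and G. Knaves: A and E.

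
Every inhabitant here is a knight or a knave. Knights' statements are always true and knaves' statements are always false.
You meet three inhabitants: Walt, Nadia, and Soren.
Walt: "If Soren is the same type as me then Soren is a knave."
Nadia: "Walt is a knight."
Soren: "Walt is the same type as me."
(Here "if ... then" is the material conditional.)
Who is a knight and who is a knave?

Suppose Walt is a knave. Then Walt's statement "if Soren is the same type as me then Soren is a knave" would have to be false. Checking the 4 ways to assign the others, none is consistent with every speaker.
(For instance, with Nadia=knight, Soren=knave, Walt's claim "if Soren is the same type as me then Soren is a knave" comes out true where it would need to be false.)
So Walt must be a knight, making "if Soren is the same type as me then Soren is a knave" true. Taking Walt=knight, Nadia=knight, Soren=knave, each remaining statement checks out:
  Nadia (knight): "Walt is a knight" — true. ✓
  Soren (knave): "Walt is the same type as me" — false. ✓
This is the unique consistent assignment.

Walt is a knight, Nadia is a knight, and Soren is a knave.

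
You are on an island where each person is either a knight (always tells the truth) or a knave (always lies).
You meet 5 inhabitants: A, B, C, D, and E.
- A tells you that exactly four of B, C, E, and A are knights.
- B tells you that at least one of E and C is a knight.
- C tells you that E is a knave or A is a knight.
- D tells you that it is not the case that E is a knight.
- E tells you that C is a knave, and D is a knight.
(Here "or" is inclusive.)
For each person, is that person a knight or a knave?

A is a knave, B is a knight, C is a knight, D is a knight, and E is a knave.

Suppose A is a knight. Then A's statement "exactly four of B, C, E, and A are knights" would have to be true. Checking the 16 ways to assign the others, none is consistent with every speaker.
(For instance, with B=knight, C=knight, D=knight, E=knave, A's claim "exactly four of B, C, E, and A are knights" comes out false where it would need to be true.)
So A must be a knave, making "exactly four of B, C, E, and A are knights" false. Taking A=knave, B=knight, C=knight, D=knight, E=knave, each remaining statement checks out:
  B (knight): "at least one of E and C is a knight" — true. ✓
  C (knight): "E is a knave or A is a knight" — true. ✓
  D (knight): "it is not the case that E is a knight" — true. ✓
  E (knave): "C is a knave, and D is a knight" — false. ✓
This is the unique consistent assignment.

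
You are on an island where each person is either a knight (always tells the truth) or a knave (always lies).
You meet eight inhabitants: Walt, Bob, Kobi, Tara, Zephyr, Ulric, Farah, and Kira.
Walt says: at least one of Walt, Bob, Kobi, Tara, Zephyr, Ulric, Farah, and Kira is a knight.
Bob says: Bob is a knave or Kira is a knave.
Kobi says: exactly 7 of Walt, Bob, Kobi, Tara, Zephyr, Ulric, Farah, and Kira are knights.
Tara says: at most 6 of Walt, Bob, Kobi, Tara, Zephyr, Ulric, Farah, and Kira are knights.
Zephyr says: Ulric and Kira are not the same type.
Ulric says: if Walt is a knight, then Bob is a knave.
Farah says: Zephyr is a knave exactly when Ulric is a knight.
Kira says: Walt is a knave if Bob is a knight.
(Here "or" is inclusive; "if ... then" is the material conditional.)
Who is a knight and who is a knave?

Walt is a knight; "at least one of Walt, Bob, Kobi, Tara, Zephyr, Ulric, Farah, and Kira is a knight" is True, as required.
Bob is a knight, so "Bob is a knave or Kira is a knave" must be True — and it is.
As a knave, Kobi's statement "exactly 7 of Walt, Bob, Kobi, Tara, Zephyr, Ulric, Farah, and Kira are knights" should be false; it is.
Tara is a knight, so "at most 6 of Walt, Bob, Kobi, Tara, Zephyr, Ulric, Farah, and Kira are knights" must be True — and it is.
As a knave, Zephyr's statement "Ulric and Kira are not the same type" should be false; it is.
Ulric (knave): "if Walt is a knight, then Bob is a knave" — false. ✓
Farah is a knave, and the claim "Zephyr is a knave exactly when Ulric is a knight" is indeed false.
Kira is a knave; "Walt is a knave if Bob is a knight" is false, as required.

Walt is a knight, Bob is a knight, Kobi is a knave, Tara is a knight, Zephyr is a knave, Ulric is a knave, Farah is a knave, and Kira is a knave.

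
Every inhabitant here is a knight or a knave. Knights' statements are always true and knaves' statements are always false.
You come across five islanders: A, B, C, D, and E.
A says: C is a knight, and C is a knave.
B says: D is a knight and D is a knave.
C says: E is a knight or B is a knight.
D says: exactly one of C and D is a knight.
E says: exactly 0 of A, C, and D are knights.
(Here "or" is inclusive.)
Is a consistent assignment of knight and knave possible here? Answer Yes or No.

Yes

One consistent assignment: A=knave, B=knave, C=knave, D=knight, E=knave.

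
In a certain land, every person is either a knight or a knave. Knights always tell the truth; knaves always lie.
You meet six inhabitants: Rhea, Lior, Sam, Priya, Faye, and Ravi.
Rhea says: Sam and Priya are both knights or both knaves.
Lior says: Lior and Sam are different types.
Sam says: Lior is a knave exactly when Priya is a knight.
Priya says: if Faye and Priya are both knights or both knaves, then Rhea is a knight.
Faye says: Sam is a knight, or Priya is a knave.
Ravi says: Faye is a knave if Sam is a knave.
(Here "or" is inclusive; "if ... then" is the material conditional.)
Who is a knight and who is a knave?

Knights: Lior, Priya, and Ravi. Knaves: Rhea, Sam, and Faye.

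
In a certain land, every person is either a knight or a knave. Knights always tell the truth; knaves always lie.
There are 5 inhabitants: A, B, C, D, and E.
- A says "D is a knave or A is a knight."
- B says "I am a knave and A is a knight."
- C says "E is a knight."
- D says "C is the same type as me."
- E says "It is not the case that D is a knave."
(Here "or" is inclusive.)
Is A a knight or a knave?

Consistent assignments: {A=knave, B=knave, C=knight, D=knight, E=knight}
In every consistent assignment, A is a knave.

A is a knave.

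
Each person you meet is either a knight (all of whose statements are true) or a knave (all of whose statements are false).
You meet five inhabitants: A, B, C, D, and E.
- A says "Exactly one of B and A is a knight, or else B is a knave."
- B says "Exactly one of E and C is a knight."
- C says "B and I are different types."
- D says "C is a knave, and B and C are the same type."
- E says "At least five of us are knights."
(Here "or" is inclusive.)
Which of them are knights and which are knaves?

A is a knight, B is a knave, C is a knave, D is a knight, and E is a knave.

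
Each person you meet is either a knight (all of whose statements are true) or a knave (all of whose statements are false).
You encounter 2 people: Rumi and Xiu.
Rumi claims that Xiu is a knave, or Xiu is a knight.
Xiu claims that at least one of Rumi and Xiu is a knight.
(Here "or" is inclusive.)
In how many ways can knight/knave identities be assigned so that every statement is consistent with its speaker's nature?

1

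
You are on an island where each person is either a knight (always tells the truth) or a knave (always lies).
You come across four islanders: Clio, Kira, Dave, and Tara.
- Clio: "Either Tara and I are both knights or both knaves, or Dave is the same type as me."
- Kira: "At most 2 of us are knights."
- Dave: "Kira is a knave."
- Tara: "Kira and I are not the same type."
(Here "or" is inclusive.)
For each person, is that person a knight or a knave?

Clio is a knight; "either Tara and I are both knights or both knaves, or Dave is the same type as me" is true, as required.
Kira is a knave, and the claim "at most 2 of us are knights" is indeed False.
Dave is a knight, and the claim "Kira is a knave" is indeed true.
Since Tara is a knight, "Kira and I are not the same type" needs to be true, which holds.

Clio is a knight, Kira is a knave, Dave is a knight, and Tara is a knight.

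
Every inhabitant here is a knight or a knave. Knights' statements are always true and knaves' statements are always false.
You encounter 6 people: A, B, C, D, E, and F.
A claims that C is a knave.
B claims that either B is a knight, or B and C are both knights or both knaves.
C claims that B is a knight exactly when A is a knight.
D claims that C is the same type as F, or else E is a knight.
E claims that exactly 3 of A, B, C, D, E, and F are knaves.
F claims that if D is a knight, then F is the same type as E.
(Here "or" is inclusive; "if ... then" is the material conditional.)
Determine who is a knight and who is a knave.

A is a knave, so "C is a knave" must be false — and it is.
As a knave, B's statement "either B is a knight, or B and C are both knights or both knaves" should be false; it is.
Since C is a knight, "B is a knight exactly when A is a knight" needs to be True, which holds.
D is a knight, and the claim "C is the same type as F, or else E is a knight" is indeed True.
E is a knight, so "exactly 3 of A, B, C, D, E, and F are knaves" must be True — and it is.
Since F is a knave, "if D is a knight, then F is the same type as E" needs to be false, which holds.

A is a knave, B is a knave, C is a knight, D is a knight, E is a knight, and F is a knave.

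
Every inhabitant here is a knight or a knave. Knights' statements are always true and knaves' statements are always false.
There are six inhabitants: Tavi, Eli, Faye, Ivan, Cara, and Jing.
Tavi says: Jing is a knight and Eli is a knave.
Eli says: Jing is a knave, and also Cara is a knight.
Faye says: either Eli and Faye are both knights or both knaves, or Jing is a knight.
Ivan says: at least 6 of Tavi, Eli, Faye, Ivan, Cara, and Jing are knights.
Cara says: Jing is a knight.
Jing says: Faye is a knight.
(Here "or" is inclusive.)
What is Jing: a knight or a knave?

Jing is a knight.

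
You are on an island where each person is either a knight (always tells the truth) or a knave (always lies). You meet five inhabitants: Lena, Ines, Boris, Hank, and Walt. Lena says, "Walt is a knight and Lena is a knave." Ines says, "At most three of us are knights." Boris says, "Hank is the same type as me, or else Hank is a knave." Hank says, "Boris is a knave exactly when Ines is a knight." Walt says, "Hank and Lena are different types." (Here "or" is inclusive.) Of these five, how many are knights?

2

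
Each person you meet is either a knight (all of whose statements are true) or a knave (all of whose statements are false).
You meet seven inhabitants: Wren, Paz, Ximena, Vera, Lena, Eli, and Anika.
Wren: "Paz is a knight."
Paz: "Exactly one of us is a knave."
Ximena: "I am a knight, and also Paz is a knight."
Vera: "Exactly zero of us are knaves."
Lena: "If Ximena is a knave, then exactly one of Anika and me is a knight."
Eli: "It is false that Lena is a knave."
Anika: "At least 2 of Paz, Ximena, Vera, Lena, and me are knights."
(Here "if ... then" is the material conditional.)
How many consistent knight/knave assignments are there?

3

Consistent assignments:
  Wren=knight, Paz=knight, Ximena=knight, Vera=knave, Lena=knight, Eli=knight, Anika=knight
  Wren=knave, Paz=knave, Ximena=knave, Vera=knave, Lena=knight, Eli=knight, Anika=knave
  Wren=knave, Paz=knave, Ximena=knave, Vera=knave, Lena=knave, Eli=knave, Anika=knave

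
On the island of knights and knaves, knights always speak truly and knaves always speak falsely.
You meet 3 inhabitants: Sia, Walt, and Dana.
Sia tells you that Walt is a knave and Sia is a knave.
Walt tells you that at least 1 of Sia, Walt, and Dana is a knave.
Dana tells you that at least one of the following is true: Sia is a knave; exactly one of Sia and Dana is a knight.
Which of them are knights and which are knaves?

Suppose Sia is a knight. Then Sia's statement "Walt is a knave and Sia is a knave" would have to be true. Checking the 4 ways to assign the others, none is consistent with every speaker.
(For instance, with Walt=knight, Dana=knight, Sia's claim "Walt is a knave and Sia is a knave" comes out false where it would need to be true.)
So Sia must be a knave, making "Walt is a knave and Sia is a knave" false. Taking Sia=knave, Walt=knight, Dana=knight, each remaining statement checks out:
  Walt (knight): "at least 1 of Sia, Walt, and Dana is a knave" — true. ✓
  Dana (knight): "at least one of the following is true: Sia is a knave; exactly one of Sia and Dana is a knight" — true. ✓
This is the unique consistent assignment.

Knights: Walt and Dana. Knaves: Sia.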